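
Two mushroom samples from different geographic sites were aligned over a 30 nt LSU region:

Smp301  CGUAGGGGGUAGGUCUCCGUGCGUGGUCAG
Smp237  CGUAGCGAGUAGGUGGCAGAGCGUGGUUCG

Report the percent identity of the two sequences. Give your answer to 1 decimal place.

The sequences differ at positions 6 (G/C), 8 (G/A), 15 (C/G), 16 (U/G), 18 (C/A), 20 (U/A), 28 (C/U), 29 (A/C).
22 of the 30 sites match, so the percent identity is 22/30 × 100 = 73.3%.

73.3%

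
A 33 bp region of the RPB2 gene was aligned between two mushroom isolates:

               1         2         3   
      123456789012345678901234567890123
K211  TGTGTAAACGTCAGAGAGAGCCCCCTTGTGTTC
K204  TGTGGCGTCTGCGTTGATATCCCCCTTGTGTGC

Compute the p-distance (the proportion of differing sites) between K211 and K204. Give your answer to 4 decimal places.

Mismatches occur at site 5 (T/G), site 6 (A/C), site 7 (A/G), site 8 (A/T), site 10 (G/T), site 11 (T/G), site 13 (A/G), site 14 (G/T), site 15 (A/T), site 18 (G/T), site 20 (G/T), site 32 (T/G).
There are 12 differences over 33 sites, so p = 12/33 = 0.3636.

0.3636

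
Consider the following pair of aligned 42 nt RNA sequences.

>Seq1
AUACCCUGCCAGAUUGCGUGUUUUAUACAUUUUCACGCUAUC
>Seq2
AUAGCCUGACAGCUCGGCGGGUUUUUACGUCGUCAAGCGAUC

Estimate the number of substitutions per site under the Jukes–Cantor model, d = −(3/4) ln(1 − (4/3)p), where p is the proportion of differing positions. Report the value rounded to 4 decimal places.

Mismatches occur at site 4 (C/G), site 9 (C/A), site 13 (A/C), site 15 (U/C), site 17 (C/G), site 18 (G/C), site 19 (U/G), site 21 (U/G), site 25 (A/U), site 29 (A/G), site 31 (U/C), site 32 (U/G), site 36 (C/A), site 39 (U/G).
p = 14/42 = 0.333333.
d = −0.75 · ln(1 − (4/3)·0.333333) = −0.75 · ln(0.555556) = −0.75 · (-0.587786) = 0.4408.

0.4408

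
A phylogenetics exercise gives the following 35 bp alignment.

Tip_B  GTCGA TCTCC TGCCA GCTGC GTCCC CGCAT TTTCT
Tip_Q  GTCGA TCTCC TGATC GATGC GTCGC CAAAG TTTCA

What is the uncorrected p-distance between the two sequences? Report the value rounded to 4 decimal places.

Differing sites — 13:C/A; 14:C/T; 15:A/C; 17:C/A; 24:C/G; 27:G/A; 28:C/A; 30:T/G; 35:T/A.
There are 9 differences over 35 sites, so p = 9/35 = 0.2571.

0.2571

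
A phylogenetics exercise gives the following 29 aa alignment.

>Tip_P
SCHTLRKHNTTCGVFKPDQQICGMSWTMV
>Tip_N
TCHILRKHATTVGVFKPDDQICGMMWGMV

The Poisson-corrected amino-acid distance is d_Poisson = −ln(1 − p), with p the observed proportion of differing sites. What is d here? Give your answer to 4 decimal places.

The sequences differ at positions 1 (S/T), 4 (T/I), 9 (N/A), 12 (C/V), 19 (Q/D), 25 (S/M), 27 (T/G).
p = 7/29 = 0.241379.
d = −ln(1 − 0.241379) = −ln(0.758621) = 0.2763.

0.2763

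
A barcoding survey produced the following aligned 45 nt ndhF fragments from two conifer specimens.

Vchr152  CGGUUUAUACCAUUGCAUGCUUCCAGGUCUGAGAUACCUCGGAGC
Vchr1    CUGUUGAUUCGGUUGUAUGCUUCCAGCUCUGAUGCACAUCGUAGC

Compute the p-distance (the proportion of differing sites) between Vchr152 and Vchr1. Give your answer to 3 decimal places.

The sequences differ at positions 2 (G/U), 6 (U/G), 9 (A/U), 11 (C/G), 12 (A/G), 16 (C/U), 27 (G/C), 33 (G/U), 34 (A/G), 35 (U/C), 38 (C/A), 42 (G/U).
There are 12 differences over 45 sites, so p = 12/45 = 0.267.

0.267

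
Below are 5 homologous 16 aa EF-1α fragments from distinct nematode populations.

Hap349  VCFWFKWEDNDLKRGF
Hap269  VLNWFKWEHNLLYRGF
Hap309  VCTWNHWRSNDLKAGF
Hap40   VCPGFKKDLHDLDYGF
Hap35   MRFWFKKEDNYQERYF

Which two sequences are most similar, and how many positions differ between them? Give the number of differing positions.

Pairwise Hamming distances:
  Hap349 vs Hap269: 5
  Hap349 vs Hap309: 6
  Hap349 vs Hap40: 8
  Hap349 vs Hap35: 7
  Hap269 vs Hap309: 9
  Hap269 vs Hap40: 10
  Hap269 vs Hap35: 9
  Hap309 vs Hap40: 10
  Hap309 vs Hap35: 13
  Hap40 vs Hap35: 12
The smallest is 5, between Hap349 and Hap269.

5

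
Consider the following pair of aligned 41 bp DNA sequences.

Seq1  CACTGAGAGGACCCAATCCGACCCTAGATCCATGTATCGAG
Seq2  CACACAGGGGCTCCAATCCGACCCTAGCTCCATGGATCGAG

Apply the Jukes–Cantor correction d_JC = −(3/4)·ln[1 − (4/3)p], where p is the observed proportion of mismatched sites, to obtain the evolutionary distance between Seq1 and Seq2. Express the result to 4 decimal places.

Mismatches occur at site 4 (T→A), site 5 (G→C), site 8 (A→G), site 11 (A→C), site 12 (C→T), site 28 (A→C), site 35 (T→G).
p = 7/41 = 0.170732.
d = −0.75 · ln(1 − (4/3)·0.170732) = −0.75 · ln(0.772357) = −0.75 · (-0.258308) = 0.1937.

0.1937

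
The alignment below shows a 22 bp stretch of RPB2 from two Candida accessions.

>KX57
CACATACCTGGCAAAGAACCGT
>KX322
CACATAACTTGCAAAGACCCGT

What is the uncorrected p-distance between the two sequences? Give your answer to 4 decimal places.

0.1364

Differing sites — 7:C/A; 10:G/T; 18:A/C.
There are 3 differences over 22 sites, so p = 3/22 = 0.1364.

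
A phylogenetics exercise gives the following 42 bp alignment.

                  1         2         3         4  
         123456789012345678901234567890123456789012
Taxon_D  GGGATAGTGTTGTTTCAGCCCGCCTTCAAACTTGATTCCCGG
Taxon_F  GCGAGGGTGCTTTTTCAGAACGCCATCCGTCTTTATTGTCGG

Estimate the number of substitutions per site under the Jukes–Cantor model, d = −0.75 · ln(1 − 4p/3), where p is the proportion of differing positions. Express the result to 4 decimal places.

Mismatches occur at site 2 (G/C), site 5 (T/G), site 6 (A/G), site 10 (T/C), site 12 (G/T), site 19 (C/A), site 20 (C/A), site 25 (T/A), site 28 (A/C), site 29 (A/G), site 30 (A/T), site 34 (G/T), site 38 (C/G), site 39 (C/T).
p = 14/42 = 0.333333.
d = −0.75 · ln(1 − (4/3)·0.333333) = −0.75 · ln(0.555556) = −0.75 · (-0.587786) = 0.4408.

0.4408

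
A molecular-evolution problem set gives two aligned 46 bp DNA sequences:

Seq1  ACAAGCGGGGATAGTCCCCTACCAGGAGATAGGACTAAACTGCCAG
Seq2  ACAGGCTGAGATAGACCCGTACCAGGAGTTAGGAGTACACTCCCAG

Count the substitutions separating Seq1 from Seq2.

The sequences differ at positions 4 (A/G), 7 (G/T), 9 (G/A), 15 (T/A), 19 (C/G), 29 (A/T), 35 (C/G), 38 (A/C), 42 (G/C).
That gives 9 mismatches out of 46 aligned sites, so the Hamming distance is 9.

9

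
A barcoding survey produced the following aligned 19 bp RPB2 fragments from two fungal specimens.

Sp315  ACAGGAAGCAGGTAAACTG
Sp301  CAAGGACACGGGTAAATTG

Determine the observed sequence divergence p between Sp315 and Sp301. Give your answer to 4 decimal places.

0.3158

Mismatches occur at site 1 (A→C), site 2 (C→A), site 7 (A→C), site 8 (G→A), site 10 (A→G), site 17 (C→T).
There are 6 differences over 19 sites, so p = 6/19 = 0.3158.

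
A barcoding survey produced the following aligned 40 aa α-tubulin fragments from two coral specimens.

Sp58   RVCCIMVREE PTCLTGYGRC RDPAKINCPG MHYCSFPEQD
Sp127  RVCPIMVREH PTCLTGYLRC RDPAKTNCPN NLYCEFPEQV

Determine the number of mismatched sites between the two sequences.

9

The sequences differ at positions 4 (C/P), 10 (E/H), 18 (G/L), 26 (I/T), 30 (G/N), 31 (M/N), 32 (H/L), 35 (S/E), 40 (D/V).
That gives 9 mismatches out of 40 aligned sites, so the Hamming distance is 9.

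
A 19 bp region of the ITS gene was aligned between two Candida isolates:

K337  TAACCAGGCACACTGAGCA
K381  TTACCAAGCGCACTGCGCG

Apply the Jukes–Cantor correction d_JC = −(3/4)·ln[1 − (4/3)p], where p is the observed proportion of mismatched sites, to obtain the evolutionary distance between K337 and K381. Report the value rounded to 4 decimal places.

0.3241

Mismatches occur at site 2 (A/T), site 7 (G/A), site 10 (A/G), site 16 (A/C), site 19 (A/G).
p = 5/19 = 0.263158.
d = −0.75 · ln(1 − (4/3)·0.263158) = −0.75 · ln(0.649123) = −0.75 · (-0.432133) = 0.3241.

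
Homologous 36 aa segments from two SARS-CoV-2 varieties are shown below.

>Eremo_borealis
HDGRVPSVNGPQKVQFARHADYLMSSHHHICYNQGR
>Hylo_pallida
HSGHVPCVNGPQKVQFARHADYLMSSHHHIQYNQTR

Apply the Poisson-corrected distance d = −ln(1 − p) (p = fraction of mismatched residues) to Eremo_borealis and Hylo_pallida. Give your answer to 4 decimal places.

0.1495

The sequences differ at positions 2 (D/S), 4 (R/H), 7 (S/C), 31 (C/Q), 35 (G/T).
p = 5/36 = 0.138889.
d = −ln(1 − 0.138889) = −ln(0.861111) = 0.1495.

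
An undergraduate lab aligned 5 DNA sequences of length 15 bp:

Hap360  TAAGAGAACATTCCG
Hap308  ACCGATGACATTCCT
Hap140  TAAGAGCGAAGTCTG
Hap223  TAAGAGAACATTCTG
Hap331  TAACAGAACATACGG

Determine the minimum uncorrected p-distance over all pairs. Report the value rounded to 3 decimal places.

Pairwise Hamming distances:
  Hap360 vs Hap308: 6
  Hap360 vs Hap140: 5
  Hap360 vs Hap223: 1
  Hap360 vs Hap331: 3
  Hap308 vs Hap140: 10
  Hap308 vs Hap223: 7
  Hap308 vs Hap331: 9
  Hap140 vs Hap223: 4
  Hap140 vs Hap331: 7
  Hap223 vs Hap331: 3
The smallest is 1 mismatch, between Hap360 and Hap223; p = 1/15 = 0.067.

0.067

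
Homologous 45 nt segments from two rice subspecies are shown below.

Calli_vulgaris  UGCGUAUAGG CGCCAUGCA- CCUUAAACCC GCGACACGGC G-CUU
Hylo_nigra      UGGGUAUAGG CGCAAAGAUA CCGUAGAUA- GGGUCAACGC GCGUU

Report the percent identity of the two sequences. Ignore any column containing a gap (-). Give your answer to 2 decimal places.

66.67%

Excluding the 3 gap columns leaves 42 comparable sites.
The sequences differ at positions 3 (C/G), 14 (C/A), 16 (U/A), 18 (C/A), 19 (A/U), 23 (U/G), 26 (A/G), 28 (C/U), 29 (C/A), 32 (C/G), 34 (A/U), 37 (C/A), 38 (G/C), 43 (C/G).
28 of the 42 comparable sites match, so the percent identity is 28/42 × 100 = 66.67%.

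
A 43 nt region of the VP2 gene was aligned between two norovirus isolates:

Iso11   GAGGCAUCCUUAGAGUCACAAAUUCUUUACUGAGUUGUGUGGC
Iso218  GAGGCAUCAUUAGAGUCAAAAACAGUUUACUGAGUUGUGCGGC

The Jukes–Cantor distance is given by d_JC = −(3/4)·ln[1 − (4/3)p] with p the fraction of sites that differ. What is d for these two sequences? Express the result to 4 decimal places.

The sequences differ at positions 9 (C/A), 19 (C/A), 23 (U/C), 24 (U/A), 25 (C/G), 40 (U/C).
p = 6/43 = 0.139535.
d = −0.75 · ln(1 − (4/3)·0.139535) = −0.75 · ln(0.813953) = −0.75 · (-0.205853) = 0.1544.

0.1544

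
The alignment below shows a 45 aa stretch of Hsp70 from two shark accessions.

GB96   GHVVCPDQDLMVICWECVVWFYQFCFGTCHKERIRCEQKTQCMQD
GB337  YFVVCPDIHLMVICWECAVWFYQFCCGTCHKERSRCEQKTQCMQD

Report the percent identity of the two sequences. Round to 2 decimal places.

Differing sites — 1:G/Y; 2:H/F; 8:Q/I; 9:D/H; 18:V/A; 26:F/C; 34:I/S.
38 of the 45 sites match, so the percent identity is 38/45 × 100 = 84.44%.

84.44%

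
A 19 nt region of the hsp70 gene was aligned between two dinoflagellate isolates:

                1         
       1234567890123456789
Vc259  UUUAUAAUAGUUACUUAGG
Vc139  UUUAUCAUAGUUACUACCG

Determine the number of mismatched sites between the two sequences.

4

Mismatches occur at site 6 (A→C), site 16 (U→A), site 17 (A→C), site 18 (G→C).
That gives 4 mismatches out of 19 aligned sites, so the Hamming distance is 4.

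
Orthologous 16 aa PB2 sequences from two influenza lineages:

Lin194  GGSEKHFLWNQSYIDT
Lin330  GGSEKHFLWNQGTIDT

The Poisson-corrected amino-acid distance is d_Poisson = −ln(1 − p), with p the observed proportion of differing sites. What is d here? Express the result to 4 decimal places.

Differing sites — 12:S/G; 13:Y/T.
p = 2/16 = 0.125000.
d = −ln(1 − 0.125000) = −ln(0.875000) = 0.1335.

0.1335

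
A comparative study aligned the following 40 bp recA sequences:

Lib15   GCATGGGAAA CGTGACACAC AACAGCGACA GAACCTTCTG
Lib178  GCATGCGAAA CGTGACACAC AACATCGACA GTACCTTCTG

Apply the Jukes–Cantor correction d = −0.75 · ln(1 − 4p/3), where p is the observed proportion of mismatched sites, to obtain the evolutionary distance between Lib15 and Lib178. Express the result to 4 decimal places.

0.0790

The sequences differ at positions 6 (G/C), 25 (G/T), 32 (A/T).
p = 3/40 = 0.075000.
d = −0.75 · ln(1 − (4/3)·0.075000) = −0.75 · ln(0.900000) = −0.75 · (-0.105361) = 0.0790.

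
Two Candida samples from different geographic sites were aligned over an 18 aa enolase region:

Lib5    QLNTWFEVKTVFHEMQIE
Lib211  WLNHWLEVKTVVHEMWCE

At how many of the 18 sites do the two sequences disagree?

Differing sites — 1:Q/W; 4:T/H; 6:F/L; 12:F/V; 16:Q/W; 17:I/C.
That gives 6 mismatches out of 18 aligned sites, so the Hamming distance is 6.

6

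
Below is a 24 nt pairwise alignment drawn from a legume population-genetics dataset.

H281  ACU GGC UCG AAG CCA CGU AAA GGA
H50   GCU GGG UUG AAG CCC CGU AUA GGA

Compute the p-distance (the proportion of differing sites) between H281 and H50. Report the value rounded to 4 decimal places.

The sequences differ at positions 1 (A/G), 6 (C/G), 8 (C/U), 15 (A/C), 20 (A/U).
There are 5 differences over 24 sites, so p = 5/24 = 0.2083.

0.2083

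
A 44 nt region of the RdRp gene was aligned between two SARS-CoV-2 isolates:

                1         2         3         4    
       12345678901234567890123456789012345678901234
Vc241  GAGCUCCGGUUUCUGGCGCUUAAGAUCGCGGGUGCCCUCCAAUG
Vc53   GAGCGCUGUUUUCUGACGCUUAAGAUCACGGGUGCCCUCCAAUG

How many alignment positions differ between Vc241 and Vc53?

Mismatches occur at site 5 (U/G), site 7 (C/U), site 9 (G/U), site 16 (G/A), site 28 (G/A).
That gives 5 mismatches out of 44 aligned sites, so the Hamming distance is 5.

5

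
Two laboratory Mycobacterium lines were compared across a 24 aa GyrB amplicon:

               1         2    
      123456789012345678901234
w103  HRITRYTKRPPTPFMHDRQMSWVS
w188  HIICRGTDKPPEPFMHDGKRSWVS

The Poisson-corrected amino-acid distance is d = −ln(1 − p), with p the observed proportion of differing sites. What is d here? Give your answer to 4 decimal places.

The sequences differ at positions 2 (R/I), 4 (T/C), 6 (Y/G), 8 (K/D), 9 (R/K), 12 (T/E), 18 (R/G), 19 (Q/K), 20 (M/R).
p = 9/24 = 0.375000.
d = −ln(1 − 0.375000) = −ln(0.625000) = 0.4700.

0.4700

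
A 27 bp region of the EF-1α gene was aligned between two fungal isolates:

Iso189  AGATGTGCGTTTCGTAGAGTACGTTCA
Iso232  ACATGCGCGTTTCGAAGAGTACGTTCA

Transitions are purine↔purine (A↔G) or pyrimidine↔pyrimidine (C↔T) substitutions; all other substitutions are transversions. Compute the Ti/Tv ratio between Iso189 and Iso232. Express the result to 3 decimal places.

Mismatches occur at site 2 (G→C, transversion), site 6 (T→C, transition), site 15 (T→A, transversion).
Of the 3 differences, 1 transition and 2 transversions, so Ti/Tv = 1/2 = 0.500.

0.500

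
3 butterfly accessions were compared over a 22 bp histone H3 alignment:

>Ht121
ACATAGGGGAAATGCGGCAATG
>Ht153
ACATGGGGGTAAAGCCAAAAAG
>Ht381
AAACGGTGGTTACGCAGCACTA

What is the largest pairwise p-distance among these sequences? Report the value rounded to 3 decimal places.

0.500

Pairwise Hamming distances:
  Ht121 vs Ht153: 7
  Ht121 vs Ht381: 10
  Ht153 vs Ht381: 11
The largest is 11 mismatches, between Ht153 and Ht381; p = 11/22 = 0.500.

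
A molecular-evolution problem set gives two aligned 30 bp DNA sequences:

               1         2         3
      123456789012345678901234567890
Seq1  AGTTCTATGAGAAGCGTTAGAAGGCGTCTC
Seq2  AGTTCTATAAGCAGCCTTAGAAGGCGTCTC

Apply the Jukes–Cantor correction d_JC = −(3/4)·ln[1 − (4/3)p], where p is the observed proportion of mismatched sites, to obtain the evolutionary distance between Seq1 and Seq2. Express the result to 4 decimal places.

Differing sites — 9:G/A; 12:A/C; 16:G/C.
p = 3/30 = 0.100000.
d = −0.75 · ln(1 − (4/3)·0.100000) = −0.75 · ln(0.866667) = −0.75 · (-0.143100) = 0.1073.

0.1073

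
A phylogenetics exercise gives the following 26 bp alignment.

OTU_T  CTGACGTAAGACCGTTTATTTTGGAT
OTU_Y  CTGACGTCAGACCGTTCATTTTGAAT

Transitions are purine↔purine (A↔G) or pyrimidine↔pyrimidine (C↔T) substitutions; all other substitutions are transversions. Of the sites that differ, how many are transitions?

The sequences differ at positions 8 (A/C, transversion), 17 (T/C, transition), 24 (G/A, transition).
Of the 3 differences, 2 transitions and 1 transversion, so the answer is 2.

2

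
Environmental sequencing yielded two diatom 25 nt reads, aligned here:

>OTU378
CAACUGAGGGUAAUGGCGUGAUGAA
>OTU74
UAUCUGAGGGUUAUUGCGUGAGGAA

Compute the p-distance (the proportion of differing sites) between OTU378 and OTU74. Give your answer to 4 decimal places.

Differing sites — 1:C/U; 3:A/U; 12:A/U; 15:G/U; 22:U/G.
There are 5 differences over 25 sites, so p = 5/25 = 0.2000.

0.2000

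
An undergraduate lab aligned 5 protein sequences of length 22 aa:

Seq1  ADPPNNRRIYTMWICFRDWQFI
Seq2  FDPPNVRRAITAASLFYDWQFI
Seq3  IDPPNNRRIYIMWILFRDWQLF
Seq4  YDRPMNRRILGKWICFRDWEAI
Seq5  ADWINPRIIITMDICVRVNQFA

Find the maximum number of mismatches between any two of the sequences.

Pairwise Hamming distances:
  Seq1 vs Seq2: 9
  Seq1 vs Seq3: 5
  Seq1 vs Seq4: 8
  Seq1 vs Seq5: 10
  Seq2 vs Seq3: 11
  Seq2 vs Seq4: 14
  Seq2 vs Seq5: 15
  Seq3 vs Seq4: 10
  Seq3 vs Seq5: 14
  Seq4 vs Seq5: 16
The largest is 16, between Seq4 and Seq5.

16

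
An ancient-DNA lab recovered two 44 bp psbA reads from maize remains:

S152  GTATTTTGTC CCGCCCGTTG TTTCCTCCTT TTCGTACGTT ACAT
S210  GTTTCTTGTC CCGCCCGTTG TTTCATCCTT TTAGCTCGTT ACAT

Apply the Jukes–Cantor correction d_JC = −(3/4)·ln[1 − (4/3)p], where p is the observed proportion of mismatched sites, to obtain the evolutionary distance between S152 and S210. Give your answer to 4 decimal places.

0.1505

The sequences differ at positions 3 (A/T), 5 (T/C), 25 (C/A), 33 (C/A), 35 (T/C), 36 (A/T).
p = 6/44 = 0.136364.
d = −0.75 · ln(1 − (4/3)·0.136364) = −0.75 · ln(0.818181) = −0.75 · (-0.200672) = 0.1505.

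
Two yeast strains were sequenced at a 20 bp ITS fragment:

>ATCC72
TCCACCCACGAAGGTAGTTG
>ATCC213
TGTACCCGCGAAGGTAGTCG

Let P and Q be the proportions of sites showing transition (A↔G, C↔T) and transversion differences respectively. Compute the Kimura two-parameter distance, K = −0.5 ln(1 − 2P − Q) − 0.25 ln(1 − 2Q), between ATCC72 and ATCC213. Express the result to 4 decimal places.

Mismatches occur at site 2 (C/G, transversion), site 3 (C/T, transition), site 8 (A/G, transition), site 19 (T/C, transition).
Of the 4 differences, 3 transitions and 1 transversion over 20 sites: P = 3/20 = 0.150000, Q = 1/20 = 0.050000.
d = −0.5·ln(0.650000) − 0.25·ln(0.900000) = −0.5·(-0.430783) − 0.25·(-0.105361) = 0.2417.

0.2417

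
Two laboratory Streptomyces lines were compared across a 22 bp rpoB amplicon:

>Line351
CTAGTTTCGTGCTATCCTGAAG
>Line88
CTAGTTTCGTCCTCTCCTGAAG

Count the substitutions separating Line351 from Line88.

2

Mismatches occur at site 11 (G/C), site 14 (A/C).
That gives 2 mismatches out of 22 aligned sites, so the Hamming distance is 2.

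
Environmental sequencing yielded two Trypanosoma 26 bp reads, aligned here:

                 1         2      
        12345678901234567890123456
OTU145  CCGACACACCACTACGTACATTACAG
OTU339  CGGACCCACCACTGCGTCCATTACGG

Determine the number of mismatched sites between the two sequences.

5

Mismatches occur at site 2 (C→G), site 6 (A→C), site 14 (A→G), site 18 (A→C), site 25 (A→G).
That gives 5 mismatches out of 26 aligned sites, so the Hamming distance is 5.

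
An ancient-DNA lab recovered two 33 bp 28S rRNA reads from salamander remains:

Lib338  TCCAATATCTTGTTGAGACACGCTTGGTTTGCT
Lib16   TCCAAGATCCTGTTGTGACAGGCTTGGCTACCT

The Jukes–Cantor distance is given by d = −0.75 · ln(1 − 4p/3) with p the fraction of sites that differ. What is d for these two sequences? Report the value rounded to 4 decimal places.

0.2493

Differing sites — 6:T/G; 10:T/C; 16:A/T; 21:C/G; 28:T/C; 30:T/A; 31:G/C.
p = 7/33 = 0.212121.
d = −0.75 · ln(1 − (4/3)·0.212121) = −0.75 · ln(0.717172) = −0.75 · (-0.332440) = 0.2493.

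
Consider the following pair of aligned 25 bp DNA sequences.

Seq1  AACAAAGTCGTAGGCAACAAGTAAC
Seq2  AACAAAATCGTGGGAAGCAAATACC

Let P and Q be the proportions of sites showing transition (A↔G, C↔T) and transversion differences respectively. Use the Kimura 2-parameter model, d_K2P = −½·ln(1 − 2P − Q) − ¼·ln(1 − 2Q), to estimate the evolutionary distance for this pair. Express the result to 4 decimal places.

The sequences differ at positions 7 (G/A, transition), 12 (A/G, transition), 15 (C/A, transversion), 17 (A/G, transition), 21 (G/A, transition), 24 (A/C, transversion).
Of the 6 differences, 4 transitions and 2 transversions over 25 sites: P = 4/25 = 0.160000, Q = 2/25 = 0.080000.
d = −0.5·ln(0.600000) − 0.25·ln(0.840000) = −0.5·(-0.510826) − 0.25·(-0.174353) = 0.2990.

0.2990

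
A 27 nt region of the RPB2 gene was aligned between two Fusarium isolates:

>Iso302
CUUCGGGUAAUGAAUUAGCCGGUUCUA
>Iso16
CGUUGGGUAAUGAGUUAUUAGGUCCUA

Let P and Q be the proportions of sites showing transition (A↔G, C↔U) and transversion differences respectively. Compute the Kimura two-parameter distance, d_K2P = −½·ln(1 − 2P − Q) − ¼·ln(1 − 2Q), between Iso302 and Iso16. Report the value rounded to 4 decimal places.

Differing sites — 2:U/G (Tv); 4:C/U (Ti); 14:A/G (Ti); 18:G/U (Tv); 19:C/U (Ti); 20:C/A (Tv); 24:U/C (Ti).
Of the 7 differences, 4 transitions and 3 transversions over 27 sites: P = 4/27 = 0.148148, Q = 3/27 = 0.111111.
d = −0.5·ln(0.592593) − 0.25·ln(0.777778) = −0.5·(-0.523247) − 0.25·(-0.251314) = 0.3245.

0.3245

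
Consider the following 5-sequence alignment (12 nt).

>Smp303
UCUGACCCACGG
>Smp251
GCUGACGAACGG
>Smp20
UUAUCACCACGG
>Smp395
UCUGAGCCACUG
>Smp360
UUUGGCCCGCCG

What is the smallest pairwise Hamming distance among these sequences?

2

Pairwise Hamming distances:
  Smp303 vs Smp251: 3
  Smp303 vs Smp20: 5
  Smp303 vs Smp395: 2
  Smp303 vs Smp360: 4
  Smp251 vs Smp20: 8
  Smp251 vs Smp395: 5
  Smp251 vs Smp360: 7
  Smp20 vs Smp395: 6
  Smp20 vs Smp360: 6
  Smp395 vs Smp360: 5
The smallest is 2, between Smp303 and Smp395.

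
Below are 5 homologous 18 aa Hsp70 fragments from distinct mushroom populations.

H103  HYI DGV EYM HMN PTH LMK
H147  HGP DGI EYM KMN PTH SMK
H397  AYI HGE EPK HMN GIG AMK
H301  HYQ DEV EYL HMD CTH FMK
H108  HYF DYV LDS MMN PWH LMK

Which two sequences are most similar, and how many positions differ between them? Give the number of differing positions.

Pairwise Hamming distances:
  H103 vs H147: 5
  H103 vs H397: 9
  H103 vs H301: 6
  H103 vs H108: 7
  H147 vs H397: 12
  H147 vs H301: 9
  H147 vs H108: 10
  H397 vs H301: 12
  H397 vs H108: 13
  H301 vs H108: 10
The smallest is 5, between H103 and H147.

5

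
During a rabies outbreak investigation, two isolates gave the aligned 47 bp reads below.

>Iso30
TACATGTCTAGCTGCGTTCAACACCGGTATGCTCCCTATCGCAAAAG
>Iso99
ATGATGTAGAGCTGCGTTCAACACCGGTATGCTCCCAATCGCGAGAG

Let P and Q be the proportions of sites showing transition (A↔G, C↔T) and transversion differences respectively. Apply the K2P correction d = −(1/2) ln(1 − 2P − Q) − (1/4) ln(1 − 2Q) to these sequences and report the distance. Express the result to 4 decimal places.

Mismatches occur at site 1 (T/A, transversion), site 2 (A/T, transversion), site 3 (C/G, transversion), site 8 (C/A, transversion), site 9 (T/G, transversion), site 37 (T/A, transversion), site 43 (A/G, transition), site 45 (A/G, transition).
Of the 8 differences, 2 transitions and 6 transversions over 47 sites: P = 2/47 = 0.042553, Q = 6/47 = 0.127660.
d = −0.5·ln(0.787234) − 0.25·ln(0.744680) = −0.5·(-0.239230) − 0.25·(-0.294801) = 0.1933.

0.1933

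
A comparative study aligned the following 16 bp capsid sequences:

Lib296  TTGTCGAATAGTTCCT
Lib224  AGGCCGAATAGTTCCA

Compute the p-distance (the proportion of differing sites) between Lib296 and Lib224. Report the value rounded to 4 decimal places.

The sequences differ at positions 1 (T/A), 2 (T/G), 4 (T/C), 16 (T/A).
There are 4 differences over 16 sites, so p = 4/16 = 0.2500.

0.2500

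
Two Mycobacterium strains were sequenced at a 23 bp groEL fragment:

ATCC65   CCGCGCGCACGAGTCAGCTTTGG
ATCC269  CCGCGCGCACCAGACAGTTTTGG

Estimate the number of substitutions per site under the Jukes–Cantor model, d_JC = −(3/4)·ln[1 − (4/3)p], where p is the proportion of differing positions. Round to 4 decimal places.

0.1433

The sequences differ at positions 11 (G/C), 14 (T/A), 18 (C/T).
p = 3/23 = 0.130435.
d = −0.75 · ln(1 − (4/3)·0.130435) = −0.75 · ln(0.826087) = −0.75 · (-0.191055) = 0.1433.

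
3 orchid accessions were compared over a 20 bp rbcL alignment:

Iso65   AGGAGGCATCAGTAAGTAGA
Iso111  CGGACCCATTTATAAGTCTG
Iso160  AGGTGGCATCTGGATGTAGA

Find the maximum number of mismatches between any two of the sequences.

11

Pairwise Hamming distances:
  Iso65 vs Iso111: 9
  Iso65 vs Iso160: 4
  Iso111 vs Iso160: 11
The largest is 11, between Iso111 and Iso160.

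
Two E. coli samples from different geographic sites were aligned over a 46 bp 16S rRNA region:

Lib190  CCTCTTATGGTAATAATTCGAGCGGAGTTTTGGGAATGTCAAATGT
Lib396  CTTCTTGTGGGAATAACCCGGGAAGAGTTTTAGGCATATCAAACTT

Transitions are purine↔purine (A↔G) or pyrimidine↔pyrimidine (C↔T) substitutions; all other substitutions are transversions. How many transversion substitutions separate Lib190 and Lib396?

The sequences differ at positions 2 (C/T, transition), 7 (A/G, transition), 11 (T/G, transversion), 17 (T/C, transition), 18 (T/C, transition), 21 (A/G, transition), 23 (C/A, transversion), 24 (G/A, transition), 32 (G/A, transition), 35 (A/C, transversion), 38 (G/A, transition), 44 (T/C, transition), 45 (G/T, transversion).
Of the 13 differences, 9 transitions and 4 transversions, so the answer is 4.

4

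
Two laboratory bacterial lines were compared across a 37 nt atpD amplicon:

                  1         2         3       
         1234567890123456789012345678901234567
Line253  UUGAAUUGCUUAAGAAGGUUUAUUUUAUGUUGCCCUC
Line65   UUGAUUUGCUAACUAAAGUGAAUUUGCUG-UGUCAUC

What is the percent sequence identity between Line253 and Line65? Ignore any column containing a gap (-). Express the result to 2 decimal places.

69.44%

Excluding the 1 gap column leaves 36 comparable sites.
Differing sites — 5:A/U; 11:U/A; 13:A/C; 14:G/U; 17:G/A; 20:U/G; 21:U/A; 26:U/G; 27:A/C; 33:C/U; 35:C/A.
25 of the 36 comparable sites match, so the percent identity is 25/36 × 100 = 69.44%.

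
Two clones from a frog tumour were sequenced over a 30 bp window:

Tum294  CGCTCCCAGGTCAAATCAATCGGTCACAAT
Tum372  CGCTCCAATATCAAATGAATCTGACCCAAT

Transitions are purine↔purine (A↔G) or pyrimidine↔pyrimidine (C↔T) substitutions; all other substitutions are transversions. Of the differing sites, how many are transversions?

The sequences differ at positions 7 (C/A, transversion), 9 (G/T, transversion), 10 (G/A, transition), 17 (C/G, transversion), 22 (G/T, transversion), 24 (T/A, transversion), 26 (A/C, transversion).
Of the 7 differences, 1 transition and 6 transversions, so the answer is 6.

6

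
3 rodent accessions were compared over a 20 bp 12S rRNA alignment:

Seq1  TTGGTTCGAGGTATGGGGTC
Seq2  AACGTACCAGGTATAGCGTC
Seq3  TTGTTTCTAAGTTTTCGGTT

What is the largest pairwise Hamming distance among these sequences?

Pairwise Hamming distances:
  Seq1 vs Seq2: 7
  Seq1 vs Seq3: 7
  Seq2 vs Seq3: 12
The largest is 12, between Seq2 and Seq3.

12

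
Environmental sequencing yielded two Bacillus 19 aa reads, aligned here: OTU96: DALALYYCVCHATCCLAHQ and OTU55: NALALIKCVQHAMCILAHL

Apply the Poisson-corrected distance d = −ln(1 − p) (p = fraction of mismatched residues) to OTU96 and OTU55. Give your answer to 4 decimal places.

Differing sites — 1:D/N; 6:Y/I; 7:Y/K; 10:C/Q; 13:T/M; 15:C/I; 19:Q/L.
p = 7/19 = 0.368421.
d = −ln(1 − 0.368421) = −ln(0.631579) = 0.4595.

0.4595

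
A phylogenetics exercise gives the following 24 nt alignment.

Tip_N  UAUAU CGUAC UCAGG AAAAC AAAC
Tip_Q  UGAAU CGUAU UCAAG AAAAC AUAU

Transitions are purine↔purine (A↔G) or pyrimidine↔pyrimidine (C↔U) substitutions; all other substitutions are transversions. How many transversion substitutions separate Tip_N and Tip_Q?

Differing sites — 2:A/G (Ti); 3:U/A (Tv); 10:C/U (Ti); 14:G/A (Ti); 22:A/U (Tv); 24:C/U (Ti).
Of the 6 differences, 4 transitions and 2 transversions, so the answer is 2.

2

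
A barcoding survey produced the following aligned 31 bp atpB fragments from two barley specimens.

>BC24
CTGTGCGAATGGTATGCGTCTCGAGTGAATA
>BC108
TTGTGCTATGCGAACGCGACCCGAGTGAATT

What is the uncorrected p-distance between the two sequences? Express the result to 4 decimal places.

Differing sites — 1:C/T; 7:G/T; 9:A/T; 10:T/G; 11:G/C; 13:T/A; 15:T/C; 19:T/A; 21:T/C; 31:A/T.
There are 10 differences over 31 sites, so p = 10/31 = 0.3226.

0.3226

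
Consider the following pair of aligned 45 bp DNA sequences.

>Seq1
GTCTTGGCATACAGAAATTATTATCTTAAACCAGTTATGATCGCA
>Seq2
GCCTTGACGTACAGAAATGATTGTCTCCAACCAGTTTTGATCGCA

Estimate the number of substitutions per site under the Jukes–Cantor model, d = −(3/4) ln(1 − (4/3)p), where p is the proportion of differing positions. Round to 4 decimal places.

The sequences differ at positions 2 (T/C), 7 (G/A), 9 (A/G), 19 (T/G), 23 (A/G), 27 (T/C), 28 (A/C), 37 (A/T).
p = 8/45 = 0.177778.
d = −0.75 · ln(1 − (4/3)·0.177778) = −0.75 · ln(0.762963) = −0.75 · (-0.270546) = 0.2029.

0.2029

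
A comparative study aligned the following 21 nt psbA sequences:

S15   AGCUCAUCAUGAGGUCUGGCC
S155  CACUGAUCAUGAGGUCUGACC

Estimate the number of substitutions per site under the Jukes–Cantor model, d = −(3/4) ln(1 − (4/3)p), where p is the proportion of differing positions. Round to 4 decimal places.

0.2197

The sequences differ at positions 1 (A/C), 2 (G/A), 5 (C/G), 19 (G/A).
p = 4/21 = 0.190476.
d = −0.75 · ln(1 − (4/3)·0.190476) = −0.75 · ln(0.746032) = −0.75 · (-0.292987) = 0.2197.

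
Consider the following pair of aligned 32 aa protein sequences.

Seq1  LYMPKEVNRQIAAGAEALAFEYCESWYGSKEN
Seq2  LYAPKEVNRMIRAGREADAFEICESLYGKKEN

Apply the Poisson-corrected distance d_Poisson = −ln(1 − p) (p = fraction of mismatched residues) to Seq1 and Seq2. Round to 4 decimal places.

The sequences differ at positions 3 (M/A), 10 (Q/M), 12 (A/R), 15 (A/R), 18 (L/D), 22 (Y/I), 26 (W/L), 29 (S/K).
p = 8/32 = 0.250000.
d = −ln(1 − 0.250000) = −ln(0.750000) = 0.2877.

0.2877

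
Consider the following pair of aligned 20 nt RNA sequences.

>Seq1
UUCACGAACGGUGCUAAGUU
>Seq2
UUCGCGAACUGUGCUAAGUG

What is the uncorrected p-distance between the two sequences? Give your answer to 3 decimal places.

0.150

Mismatches occur at site 4 (A→G), site 10 (G→U), site 20 (U→G).
There are 3 differences over 20 sites, so p = 3/20 = 0.150.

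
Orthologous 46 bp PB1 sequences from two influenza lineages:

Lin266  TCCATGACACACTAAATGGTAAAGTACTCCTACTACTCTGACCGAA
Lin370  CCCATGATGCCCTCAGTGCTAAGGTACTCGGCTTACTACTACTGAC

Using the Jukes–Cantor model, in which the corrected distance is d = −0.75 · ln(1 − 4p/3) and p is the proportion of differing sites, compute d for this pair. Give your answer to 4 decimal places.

Mismatches occur at site 1 (T/C), site 8 (C/T), site 9 (A/G), site 11 (A/C), site 14 (A/C), site 16 (A/G), site 19 (G/C), site 23 (A/G), site 30 (C/G), site 31 (T/G), site 32 (A/C), site 33 (C/T), site 38 (C/A), site 39 (T/C), site 40 (G/T), site 43 (C/T), site 46 (A/C).
p = 17/46 = 0.369565.
d = −0.75 · ln(1 − (4/3)·0.369565) = −0.75 · ln(0.507247) = −0.75 · (-0.678757) = 0.5091.

0.5091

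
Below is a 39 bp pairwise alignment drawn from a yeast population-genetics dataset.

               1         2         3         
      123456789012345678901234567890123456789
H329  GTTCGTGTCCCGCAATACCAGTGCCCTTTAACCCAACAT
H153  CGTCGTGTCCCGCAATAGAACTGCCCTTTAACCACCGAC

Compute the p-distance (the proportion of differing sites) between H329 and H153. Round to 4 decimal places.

0.2564

Differing sites — 1:G/C; 2:T/G; 18:C/G; 19:C/A; 21:G/C; 34:C/A; 35:A/C; 36:A/C; 37:C/G; 39:T/C.
There are 10 differences over 39 sites, so p = 10/39 = 0.2564.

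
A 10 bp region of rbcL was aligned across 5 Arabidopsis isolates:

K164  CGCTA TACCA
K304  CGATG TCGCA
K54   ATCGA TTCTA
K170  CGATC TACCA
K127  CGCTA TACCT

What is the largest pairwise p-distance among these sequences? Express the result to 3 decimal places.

0.800

Pairwise Hamming distances:
  K164 vs K304: 4
  K164 vs K54: 5
  K164 vs K170: 2
  K164 vs K127: 1
  K304 vs K54: 8
  K304 vs K170: 3
  K304 vs K127: 5
  K54 vs K170: 7
  K54 vs K127: 6
  K170 vs K127: 3
The largest is 8 mismatches, between K304 and K54; p = 8/10 = 0.800.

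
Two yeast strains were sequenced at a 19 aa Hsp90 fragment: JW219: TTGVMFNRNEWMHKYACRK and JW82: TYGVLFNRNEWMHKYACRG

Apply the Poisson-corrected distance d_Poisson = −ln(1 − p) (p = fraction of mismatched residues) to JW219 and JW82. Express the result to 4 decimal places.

0.1719

Differing sites — 2:T/Y; 5:M/L; 19:K/G.
p = 3/19 = 0.157895.
d = −ln(1 − 0.157895) = −ln(0.842105) = 0.1719.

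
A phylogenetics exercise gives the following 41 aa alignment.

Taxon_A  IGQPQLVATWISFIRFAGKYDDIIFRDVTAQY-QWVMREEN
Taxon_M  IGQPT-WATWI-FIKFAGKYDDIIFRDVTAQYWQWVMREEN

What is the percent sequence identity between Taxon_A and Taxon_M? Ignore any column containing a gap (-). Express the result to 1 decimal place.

Excluding the 3 gap columns leaves 38 comparable sites.
Differing sites — 5:Q/T; 7:V/W; 15:R/K.
35 of the 38 comparable sites match, so the percent identity is 35/38 × 100 = 92.1%.

92.1%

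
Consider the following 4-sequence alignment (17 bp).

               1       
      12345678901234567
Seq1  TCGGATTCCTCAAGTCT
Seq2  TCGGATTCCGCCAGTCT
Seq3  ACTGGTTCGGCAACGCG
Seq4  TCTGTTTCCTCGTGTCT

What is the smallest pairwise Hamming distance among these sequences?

Pairwise Hamming distances:
  Seq1 vs Seq2: 2
  Seq1 vs Seq3: 8
  Seq1 vs Seq4: 4
  Seq2 vs Seq3: 8
  Seq2 vs Seq4: 5
  Seq3 vs Seq4: 9
The smallest is 2, between Seq1 and Seq2.

2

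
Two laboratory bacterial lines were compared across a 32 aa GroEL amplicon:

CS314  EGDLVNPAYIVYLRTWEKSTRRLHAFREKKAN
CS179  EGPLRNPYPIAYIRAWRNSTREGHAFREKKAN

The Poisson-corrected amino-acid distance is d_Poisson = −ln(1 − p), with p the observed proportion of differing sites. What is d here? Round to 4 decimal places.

0.4212

The sequences differ at positions 3 (D/P), 5 (V/R), 8 (A/Y), 9 (Y/P), 11 (V/A), 13 (L/I), 15 (T/A), 17 (E/R), 18 (K/N), 22 (R/E), 23 (L/G).
p = 11/32 = 0.343750.
d = −ln(1 − 0.343750) = −ln(0.656250) = 0.4212.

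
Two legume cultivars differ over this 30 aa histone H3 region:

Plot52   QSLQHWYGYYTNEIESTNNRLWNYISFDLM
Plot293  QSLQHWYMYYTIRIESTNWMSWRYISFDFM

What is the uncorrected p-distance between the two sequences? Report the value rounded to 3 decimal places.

The sequences differ at positions 8 (G/M), 12 (N/I), 13 (E/R), 19 (N/W), 20 (R/M), 21 (L/S), 23 (N/R), 29 (L/F).
There are 8 differences over 30 sites, so p = 8/30 = 0.267.

0.267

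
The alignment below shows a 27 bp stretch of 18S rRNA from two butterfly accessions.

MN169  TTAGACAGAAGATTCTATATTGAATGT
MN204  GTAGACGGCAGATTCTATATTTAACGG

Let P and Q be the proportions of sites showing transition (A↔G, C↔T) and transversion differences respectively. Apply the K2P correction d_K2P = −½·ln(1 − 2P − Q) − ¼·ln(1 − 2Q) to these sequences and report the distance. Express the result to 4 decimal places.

Mismatches occur at site 1 (T/G, transversion), site 7 (A/G, transition), site 9 (A/C, transversion), site 22 (G/T, transversion), site 25 (T/C, transition), site 27 (T/G, transversion).
Of the 6 differences, 2 transitions and 4 transversions over 27 sites: P = 2/27 = 0.074074, Q = 4/27 = 0.148148.
d = −0.5·ln(0.703704) − 0.25·ln(0.703704) = −0.5·(-0.351397) − 0.25·(-0.351397) = 0.2635.

0.2635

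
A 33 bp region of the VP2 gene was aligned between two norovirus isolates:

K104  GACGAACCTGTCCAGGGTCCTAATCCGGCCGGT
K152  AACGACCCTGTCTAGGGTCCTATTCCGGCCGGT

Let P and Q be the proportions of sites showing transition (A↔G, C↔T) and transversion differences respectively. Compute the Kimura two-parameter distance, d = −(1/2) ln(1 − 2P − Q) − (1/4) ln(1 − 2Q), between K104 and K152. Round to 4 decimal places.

0.1326

Mismatches occur at site 1 (G↔A, transition), site 6 (A↔C, transversion), site 13 (C↔T, transition), site 23 (A↔T, transversion).
Of the 4 differences, 2 transitions and 2 transversions over 33 sites: P = 2/33 = 0.060606, Q = 2/33 = 0.060606.
d = −0.5·ln(0.818182) − 0.25·ln(0.878788) = −0.5·(-0.200670) − 0.25·(-0.129212) = 0.1326.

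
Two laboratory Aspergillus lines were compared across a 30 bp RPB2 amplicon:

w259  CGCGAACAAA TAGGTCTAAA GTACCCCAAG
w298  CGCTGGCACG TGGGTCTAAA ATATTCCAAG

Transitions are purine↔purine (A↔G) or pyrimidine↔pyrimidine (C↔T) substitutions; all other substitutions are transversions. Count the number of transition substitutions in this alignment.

The sequences differ at positions 4 (G/T, transversion), 5 (A/G, transition), 6 (A/G, transition), 9 (A/C, transversion), 10 (A/G, transition), 12 (A/G, transition), 21 (G/A, transition), 24 (C/T, transition), 25 (C/T, transition).
Of the 9 differences, 7 transitions and 2 transversions, so the answer is 7.

7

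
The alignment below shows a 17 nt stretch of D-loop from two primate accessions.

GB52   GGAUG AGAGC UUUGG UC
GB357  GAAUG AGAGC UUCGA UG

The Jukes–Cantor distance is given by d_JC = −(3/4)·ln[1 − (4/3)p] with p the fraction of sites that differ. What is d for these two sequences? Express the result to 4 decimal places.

Mismatches occur at site 2 (G↔A), site 13 (U↔C), site 15 (G↔A), site 17 (C↔G).
p = 4/17 = 0.235294.
d = −0.75 · ln(1 − (4/3)·0.235294) = −0.75 · ln(0.686275) = −0.75 · (-0.376477) = 0.2824.

0.2824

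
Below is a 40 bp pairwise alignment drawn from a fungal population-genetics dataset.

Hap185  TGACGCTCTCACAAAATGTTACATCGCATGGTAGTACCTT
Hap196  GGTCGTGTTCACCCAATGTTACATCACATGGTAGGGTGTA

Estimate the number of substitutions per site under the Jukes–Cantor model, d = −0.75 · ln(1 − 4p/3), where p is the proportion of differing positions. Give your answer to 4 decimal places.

Mismatches occur at site 1 (T↔G), site 3 (A↔T), site 6 (C↔T), site 7 (T↔G), site 8 (C↔T), site 13 (A↔C), site 14 (A↔C), site 26 (G↔A), site 35 (T↔G), site 36 (A↔G), site 37 (C↔T), site 38 (C↔G), site 40 (T↔A).
p = 13/40 = 0.325000.
d = −0.75 · ln(1 − (4/3)·0.325000) = −0.75 · ln(0.566667) = −0.75 · (-0.567983) = 0.4260.

0.4260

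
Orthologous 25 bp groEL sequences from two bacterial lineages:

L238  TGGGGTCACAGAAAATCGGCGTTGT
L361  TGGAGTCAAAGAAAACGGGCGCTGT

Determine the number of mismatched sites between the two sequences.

The sequences differ at positions 4 (G/A), 9 (C/A), 16 (T/C), 17 (C/G), 22 (T/C).
That gives 5 mismatches out of 25 aligned sites, so the Hamming distance is 5.

5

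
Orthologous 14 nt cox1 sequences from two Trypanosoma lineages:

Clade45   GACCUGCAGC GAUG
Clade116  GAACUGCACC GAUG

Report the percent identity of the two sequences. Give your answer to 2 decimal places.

85.71%

Differing sites — 3:C/A; 9:G/C.
12 of the 14 sites match, so the percent identity is 12/14 × 100 = 85.71%.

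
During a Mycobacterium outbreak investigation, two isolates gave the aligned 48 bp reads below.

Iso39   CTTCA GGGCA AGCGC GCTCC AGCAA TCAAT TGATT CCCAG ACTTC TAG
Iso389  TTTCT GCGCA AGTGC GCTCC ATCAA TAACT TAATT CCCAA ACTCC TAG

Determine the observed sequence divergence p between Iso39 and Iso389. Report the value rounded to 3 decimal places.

The sequences differ at positions 1 (C/T), 5 (A/T), 7 (G/C), 13 (C/T), 22 (G/T), 27 (C/A), 29 (A/C), 32 (G/A), 40 (G/A), 44 (T/C).
There are 10 differences over 48 sites, so p = 10/48 = 0.208.

0.208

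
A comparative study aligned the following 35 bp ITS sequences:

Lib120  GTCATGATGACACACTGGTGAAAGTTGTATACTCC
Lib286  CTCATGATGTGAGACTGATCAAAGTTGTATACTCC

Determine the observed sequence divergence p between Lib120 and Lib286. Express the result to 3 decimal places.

Differing sites — 1:G/C; 10:A/T; 11:C/G; 13:C/G; 18:G/A; 20:G/C.
There are 6 differences over 35 sites, so p = 6/35 = 0.171.

0.171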